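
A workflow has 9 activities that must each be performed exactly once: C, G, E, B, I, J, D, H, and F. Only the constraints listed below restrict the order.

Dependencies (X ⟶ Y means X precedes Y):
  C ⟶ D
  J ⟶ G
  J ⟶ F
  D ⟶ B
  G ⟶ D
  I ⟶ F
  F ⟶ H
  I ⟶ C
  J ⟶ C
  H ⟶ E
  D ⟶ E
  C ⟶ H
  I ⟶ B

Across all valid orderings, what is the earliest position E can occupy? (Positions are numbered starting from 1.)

8

Every activity that must precede E has to come before it. Tracing all chains that end at E, those activities are: C, G, I, J, D, H, F — 7 in total.
With 7 mandatory predecessors, the earliest E can sit is position 7+1 = 8, and placing just those 7 first achieves it.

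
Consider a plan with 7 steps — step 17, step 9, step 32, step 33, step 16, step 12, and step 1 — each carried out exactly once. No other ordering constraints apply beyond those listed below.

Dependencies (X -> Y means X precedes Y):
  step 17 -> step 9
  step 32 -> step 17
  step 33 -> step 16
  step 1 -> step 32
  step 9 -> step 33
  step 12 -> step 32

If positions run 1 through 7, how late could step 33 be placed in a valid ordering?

6

The only step forced after step 33 (directly or by a chain) is step 16.
So at least 1 step follows step 33, putting step 33 no later than position 6. That position is achievable by scheduling everything else first.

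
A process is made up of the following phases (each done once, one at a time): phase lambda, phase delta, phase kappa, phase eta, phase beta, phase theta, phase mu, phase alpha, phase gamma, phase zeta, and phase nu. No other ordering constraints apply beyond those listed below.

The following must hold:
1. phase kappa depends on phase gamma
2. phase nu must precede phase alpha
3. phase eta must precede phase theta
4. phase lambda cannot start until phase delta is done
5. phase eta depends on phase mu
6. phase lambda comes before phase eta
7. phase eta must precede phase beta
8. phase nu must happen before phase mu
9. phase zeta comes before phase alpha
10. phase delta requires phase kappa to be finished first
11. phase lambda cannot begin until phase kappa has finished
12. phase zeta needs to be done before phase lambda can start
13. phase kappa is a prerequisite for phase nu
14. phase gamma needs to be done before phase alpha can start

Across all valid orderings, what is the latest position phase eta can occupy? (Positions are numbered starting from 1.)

Every phase that must follow phase eta has to come after it. Tracing all chains starting from phase eta, those phases are: phase beta, phase theta — 2 in total.
With 2 mandatory successors out of 11 phases total, the latest slot for phase eta is 11−2 = 9, and it's reachable by doing all non-successors before phase eta.

9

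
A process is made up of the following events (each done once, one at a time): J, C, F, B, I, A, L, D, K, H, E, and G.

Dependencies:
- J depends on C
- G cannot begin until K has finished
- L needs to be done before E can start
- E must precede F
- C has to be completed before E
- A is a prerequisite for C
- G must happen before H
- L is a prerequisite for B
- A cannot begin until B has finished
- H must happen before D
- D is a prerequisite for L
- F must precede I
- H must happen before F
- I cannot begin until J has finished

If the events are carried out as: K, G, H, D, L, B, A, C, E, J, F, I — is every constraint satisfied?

Checking each listed constraint against this order: for instance, H is in position 3 and F in position 11, so that constraint holds — and the remaining constraints check out the same way.

Yes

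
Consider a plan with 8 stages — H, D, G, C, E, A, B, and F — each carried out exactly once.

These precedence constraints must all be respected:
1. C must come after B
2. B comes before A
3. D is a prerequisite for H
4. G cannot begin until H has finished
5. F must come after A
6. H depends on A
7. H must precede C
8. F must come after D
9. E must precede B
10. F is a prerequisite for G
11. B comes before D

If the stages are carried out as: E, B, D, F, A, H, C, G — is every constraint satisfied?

In the proposed order, F appears before A.
That contradicts the constraint that A must precede F.

No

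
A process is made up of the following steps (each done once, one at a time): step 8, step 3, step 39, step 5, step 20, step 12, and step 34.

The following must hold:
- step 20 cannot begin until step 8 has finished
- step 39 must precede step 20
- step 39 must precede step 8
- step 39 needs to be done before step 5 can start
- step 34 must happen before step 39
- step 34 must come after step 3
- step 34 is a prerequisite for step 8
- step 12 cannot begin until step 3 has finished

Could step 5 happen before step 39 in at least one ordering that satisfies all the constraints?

There is a dependency chain step 39 → step 5, so step 5 always comes after step 39.
So no valid ordering can have step 5 before step 39.

No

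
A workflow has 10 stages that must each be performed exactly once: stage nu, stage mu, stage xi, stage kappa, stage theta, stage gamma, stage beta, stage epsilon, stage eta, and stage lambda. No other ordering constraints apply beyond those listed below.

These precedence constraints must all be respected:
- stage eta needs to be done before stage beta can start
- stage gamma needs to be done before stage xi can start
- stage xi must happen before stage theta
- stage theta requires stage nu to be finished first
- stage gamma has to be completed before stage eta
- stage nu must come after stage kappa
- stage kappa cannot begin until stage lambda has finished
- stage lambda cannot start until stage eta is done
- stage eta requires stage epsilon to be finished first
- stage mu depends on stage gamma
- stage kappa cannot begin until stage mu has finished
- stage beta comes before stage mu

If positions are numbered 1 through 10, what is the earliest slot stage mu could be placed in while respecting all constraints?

Every stage that must precede stage mu has to come before it. Tracing all chains that end at stage mu, those stages are: stage gamma, stage beta, stage epsilon, stage eta — 4 in total.
So at minimum 4 stages come before stage mu, putting stage mu no earlier than position 5. That position is achievable by scheduling exactly those predecessors first.

5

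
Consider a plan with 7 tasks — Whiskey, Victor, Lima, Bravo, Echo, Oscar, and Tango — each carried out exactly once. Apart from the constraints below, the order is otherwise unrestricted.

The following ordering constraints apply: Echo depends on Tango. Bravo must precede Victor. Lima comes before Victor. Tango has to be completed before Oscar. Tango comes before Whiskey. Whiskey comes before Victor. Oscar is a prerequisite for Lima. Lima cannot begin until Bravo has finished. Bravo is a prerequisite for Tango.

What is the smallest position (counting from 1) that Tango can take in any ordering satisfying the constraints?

Working backwards through the constraints from Tango, its only required predecessor is Bravo.
So at minimum 1 task comes before Tango, putting Tango no earlier than position 2. That position is achievable by scheduling exactly that predecessor first.

2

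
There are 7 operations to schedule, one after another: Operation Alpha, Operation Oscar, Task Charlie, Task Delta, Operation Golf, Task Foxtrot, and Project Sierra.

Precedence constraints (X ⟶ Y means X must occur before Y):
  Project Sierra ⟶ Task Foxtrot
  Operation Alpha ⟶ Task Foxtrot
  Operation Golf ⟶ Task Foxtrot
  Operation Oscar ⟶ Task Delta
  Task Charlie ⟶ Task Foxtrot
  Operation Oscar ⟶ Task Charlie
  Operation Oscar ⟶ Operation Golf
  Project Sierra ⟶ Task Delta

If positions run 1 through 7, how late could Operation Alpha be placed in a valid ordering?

The only operation forced after Operation Alpha (directly or by a chain) is Task Foxtrot.
So at least 1 operation follows Operation Alpha, putting Operation Alpha no later than position 6. That position is achievable by scheduling everything else first.

6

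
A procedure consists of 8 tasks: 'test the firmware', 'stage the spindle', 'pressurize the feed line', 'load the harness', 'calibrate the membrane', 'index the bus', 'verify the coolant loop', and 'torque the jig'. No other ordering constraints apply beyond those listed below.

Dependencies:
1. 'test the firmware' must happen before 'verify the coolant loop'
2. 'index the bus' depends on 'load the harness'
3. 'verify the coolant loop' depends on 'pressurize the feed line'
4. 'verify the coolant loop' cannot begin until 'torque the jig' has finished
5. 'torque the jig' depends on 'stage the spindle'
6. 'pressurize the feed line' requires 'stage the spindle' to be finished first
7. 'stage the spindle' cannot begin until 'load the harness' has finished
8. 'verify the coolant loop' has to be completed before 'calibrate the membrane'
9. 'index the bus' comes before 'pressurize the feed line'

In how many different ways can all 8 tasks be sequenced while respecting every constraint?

30

2 tasks have no prerequisites ('test the firmware', 'load the harness'), so any of them could come first.
Counting all ways to extend the partial order to a total order gives 30.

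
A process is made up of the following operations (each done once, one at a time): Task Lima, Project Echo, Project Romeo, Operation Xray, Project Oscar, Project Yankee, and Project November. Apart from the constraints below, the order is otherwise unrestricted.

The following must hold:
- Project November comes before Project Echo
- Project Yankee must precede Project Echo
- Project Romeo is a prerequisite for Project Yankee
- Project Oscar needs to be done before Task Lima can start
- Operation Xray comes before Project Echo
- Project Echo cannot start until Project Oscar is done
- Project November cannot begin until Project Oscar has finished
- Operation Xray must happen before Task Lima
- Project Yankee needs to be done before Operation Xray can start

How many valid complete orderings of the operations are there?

24

2 operations have no prerequisites (Project Romeo, Project Oscar), so any of them could come first.
Systematically extending each partial ordering one operation at a time and counting, there are 24 complete orderings.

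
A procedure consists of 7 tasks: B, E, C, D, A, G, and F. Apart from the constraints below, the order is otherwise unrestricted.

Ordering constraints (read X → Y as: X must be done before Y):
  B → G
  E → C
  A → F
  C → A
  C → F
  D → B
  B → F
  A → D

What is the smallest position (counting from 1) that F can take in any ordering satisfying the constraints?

6

Working backwards through the constraints from F, its full set of required predecessors is B, E, C, D, A — 5 of them.
With 5 mandatory predecessors, the earliest F can sit is position 5+1 = 6, and placing just those 5 first achieves it.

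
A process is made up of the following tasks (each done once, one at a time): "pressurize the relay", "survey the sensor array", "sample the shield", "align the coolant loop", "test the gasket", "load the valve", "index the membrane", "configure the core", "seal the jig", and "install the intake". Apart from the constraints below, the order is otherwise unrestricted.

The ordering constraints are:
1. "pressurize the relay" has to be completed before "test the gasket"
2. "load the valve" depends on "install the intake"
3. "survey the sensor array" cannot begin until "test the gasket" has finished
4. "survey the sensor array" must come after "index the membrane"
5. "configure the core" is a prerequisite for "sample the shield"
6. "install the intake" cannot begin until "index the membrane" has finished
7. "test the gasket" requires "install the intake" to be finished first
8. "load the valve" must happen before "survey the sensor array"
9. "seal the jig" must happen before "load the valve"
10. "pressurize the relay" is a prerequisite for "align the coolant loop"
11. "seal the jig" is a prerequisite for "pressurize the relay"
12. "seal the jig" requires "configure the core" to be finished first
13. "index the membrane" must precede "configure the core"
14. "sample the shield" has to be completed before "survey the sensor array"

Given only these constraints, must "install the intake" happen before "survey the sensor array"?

Tracing the constraints gives a chain: "install the intake" → "test the gasket" → "survey the sensor array".
Hence "install the intake" necessarily comes before "survey the sensor array".

Yes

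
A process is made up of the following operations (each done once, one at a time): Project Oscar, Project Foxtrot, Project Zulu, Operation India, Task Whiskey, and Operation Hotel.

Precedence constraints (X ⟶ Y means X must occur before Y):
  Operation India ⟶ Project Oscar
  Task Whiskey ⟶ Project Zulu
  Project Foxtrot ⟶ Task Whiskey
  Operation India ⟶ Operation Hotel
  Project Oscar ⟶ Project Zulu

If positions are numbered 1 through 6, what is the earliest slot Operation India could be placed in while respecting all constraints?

1

No constraint forces any other operation before Operation India, so it can be placed first.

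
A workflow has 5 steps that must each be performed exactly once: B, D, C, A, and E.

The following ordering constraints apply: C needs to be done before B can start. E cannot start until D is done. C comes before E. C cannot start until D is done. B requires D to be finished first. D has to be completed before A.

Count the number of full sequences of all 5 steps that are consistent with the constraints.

8

D is the only step with nothing required before it, so every ordering starts there.
Counting all ways to extend the partial order to a total order gives 8.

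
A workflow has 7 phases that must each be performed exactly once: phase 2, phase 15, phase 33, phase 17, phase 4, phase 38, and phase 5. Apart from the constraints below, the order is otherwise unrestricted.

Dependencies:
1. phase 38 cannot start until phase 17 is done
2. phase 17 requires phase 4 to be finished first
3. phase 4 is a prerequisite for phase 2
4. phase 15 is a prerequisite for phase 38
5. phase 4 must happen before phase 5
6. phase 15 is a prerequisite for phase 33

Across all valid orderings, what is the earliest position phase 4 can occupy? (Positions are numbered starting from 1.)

1

Phase 4 has no prerequisites at all, so it can go in position 1.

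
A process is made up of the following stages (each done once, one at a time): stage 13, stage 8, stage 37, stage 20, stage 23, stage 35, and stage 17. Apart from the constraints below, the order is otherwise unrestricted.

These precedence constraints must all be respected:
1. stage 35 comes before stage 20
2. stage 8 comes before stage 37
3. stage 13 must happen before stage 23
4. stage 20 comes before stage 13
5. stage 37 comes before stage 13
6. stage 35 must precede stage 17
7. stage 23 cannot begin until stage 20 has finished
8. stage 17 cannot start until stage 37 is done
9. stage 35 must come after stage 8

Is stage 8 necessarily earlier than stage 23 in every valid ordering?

Yes

There is a constraint chain stage 8 → stage 37 → stage 13 → stage 23.
So stage 8 must precede stage 23 in any valid ordering.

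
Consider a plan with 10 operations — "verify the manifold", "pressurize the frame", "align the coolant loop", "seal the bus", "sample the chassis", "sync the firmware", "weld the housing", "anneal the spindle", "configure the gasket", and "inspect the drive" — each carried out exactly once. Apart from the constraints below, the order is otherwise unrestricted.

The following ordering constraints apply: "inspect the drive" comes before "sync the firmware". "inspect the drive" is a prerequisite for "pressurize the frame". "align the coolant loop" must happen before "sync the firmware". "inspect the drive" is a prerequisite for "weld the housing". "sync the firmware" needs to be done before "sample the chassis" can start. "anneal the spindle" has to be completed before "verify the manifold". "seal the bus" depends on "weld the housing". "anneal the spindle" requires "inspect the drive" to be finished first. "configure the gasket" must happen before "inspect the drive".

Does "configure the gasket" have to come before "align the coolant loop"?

No

"configure the gasket" and "align the coolant loop" are not related by any chain of constraints.
There exist valid orderings with "align the coolant loop" before "configure the gasket", so "configure the gasket" is not required to come first.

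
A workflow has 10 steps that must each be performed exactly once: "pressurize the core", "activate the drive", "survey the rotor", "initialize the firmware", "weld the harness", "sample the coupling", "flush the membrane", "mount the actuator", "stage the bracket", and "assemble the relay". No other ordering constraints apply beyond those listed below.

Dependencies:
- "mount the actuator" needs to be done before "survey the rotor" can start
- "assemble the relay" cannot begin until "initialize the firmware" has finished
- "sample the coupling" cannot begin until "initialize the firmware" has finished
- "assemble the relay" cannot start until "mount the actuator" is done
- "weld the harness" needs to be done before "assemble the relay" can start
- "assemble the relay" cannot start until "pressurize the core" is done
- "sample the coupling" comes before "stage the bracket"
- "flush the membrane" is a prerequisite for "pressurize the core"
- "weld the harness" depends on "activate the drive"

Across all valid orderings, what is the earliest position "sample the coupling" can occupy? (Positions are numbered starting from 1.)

Working backwards through the constraints from "sample the coupling", its only required predecessor is "initialize the firmware".
So at minimum 1 step comes before "sample the coupling", putting "sample the coupling" no earlier than position 2. That position is achievable by scheduling exactly that predecessor first.

2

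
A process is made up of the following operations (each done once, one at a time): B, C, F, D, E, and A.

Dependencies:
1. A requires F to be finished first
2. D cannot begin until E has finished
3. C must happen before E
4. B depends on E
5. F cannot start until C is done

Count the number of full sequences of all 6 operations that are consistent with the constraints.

20

C is the only operation with nothing required before it, so every ordering starts there.
Enumerating by repeatedly choosing an available operation (one whose prerequisites are all placed) gives 20 distinct complete orderings.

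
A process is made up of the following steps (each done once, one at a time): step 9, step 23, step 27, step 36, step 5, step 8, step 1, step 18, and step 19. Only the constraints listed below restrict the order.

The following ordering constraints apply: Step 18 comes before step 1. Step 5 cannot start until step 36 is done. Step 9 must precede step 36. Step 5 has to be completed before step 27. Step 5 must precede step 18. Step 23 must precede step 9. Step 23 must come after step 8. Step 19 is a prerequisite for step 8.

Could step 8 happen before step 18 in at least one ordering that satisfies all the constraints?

Step 8 is actually forced before step 18 by the constraints, so certainly some valid ordering has step 8 first.

Yes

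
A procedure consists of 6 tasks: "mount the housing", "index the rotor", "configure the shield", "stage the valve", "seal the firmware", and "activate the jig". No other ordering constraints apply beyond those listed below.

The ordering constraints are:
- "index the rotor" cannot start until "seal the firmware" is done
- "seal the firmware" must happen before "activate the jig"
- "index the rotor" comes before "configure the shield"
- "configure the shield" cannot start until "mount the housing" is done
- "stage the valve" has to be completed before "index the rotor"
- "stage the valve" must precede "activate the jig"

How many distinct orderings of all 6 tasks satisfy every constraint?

28

The tasks with no prerequisites are "mount the housing", "stage the valve", "seal the firmware"; any of them can be placed first.
Enumerating by repeatedly choosing an available task (one whose prerequisites are all placed) gives 28 distinct complete orderings.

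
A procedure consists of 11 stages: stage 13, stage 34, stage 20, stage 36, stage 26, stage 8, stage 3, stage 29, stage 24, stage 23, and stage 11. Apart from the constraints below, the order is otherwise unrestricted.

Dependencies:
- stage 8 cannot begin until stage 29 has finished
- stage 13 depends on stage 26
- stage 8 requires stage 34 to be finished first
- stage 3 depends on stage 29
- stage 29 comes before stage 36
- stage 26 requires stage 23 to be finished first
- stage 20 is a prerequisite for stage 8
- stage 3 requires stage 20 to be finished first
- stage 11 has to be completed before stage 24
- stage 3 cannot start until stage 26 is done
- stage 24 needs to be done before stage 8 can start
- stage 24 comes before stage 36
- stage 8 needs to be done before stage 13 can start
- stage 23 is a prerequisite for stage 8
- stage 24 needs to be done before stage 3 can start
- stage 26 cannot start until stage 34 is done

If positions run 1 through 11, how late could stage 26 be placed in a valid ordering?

Following every chain forward from stage 26, the stages that must come later are stage 13, stage 3 — 2 of them.
With 2 mandatory successors out of 11 stages total, the latest slot for stage 26 is 11−2 = 9, and it's reachable by doing all non-successors before stage 26.

9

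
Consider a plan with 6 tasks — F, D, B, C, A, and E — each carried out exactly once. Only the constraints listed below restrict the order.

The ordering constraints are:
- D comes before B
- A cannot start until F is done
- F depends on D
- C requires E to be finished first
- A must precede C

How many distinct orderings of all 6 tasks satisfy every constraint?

19

2 tasks have no prerequisites (D, E), so any of them could come first.
Enumerating by repeatedly choosing an available task (one whose prerequisites are all placed) gives 19 distinct complete orderings.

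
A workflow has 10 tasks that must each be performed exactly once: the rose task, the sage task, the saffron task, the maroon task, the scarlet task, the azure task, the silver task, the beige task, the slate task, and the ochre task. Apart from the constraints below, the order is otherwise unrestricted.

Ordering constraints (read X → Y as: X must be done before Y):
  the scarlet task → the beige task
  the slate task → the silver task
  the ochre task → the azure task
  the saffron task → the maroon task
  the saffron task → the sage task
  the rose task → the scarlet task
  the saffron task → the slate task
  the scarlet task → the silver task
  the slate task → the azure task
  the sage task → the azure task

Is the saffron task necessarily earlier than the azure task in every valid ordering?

Tracing the constraints gives a chain: the saffron task → the slate task → the azure task.
So the saffron task must precede the azure task in any valid ordering.

Yes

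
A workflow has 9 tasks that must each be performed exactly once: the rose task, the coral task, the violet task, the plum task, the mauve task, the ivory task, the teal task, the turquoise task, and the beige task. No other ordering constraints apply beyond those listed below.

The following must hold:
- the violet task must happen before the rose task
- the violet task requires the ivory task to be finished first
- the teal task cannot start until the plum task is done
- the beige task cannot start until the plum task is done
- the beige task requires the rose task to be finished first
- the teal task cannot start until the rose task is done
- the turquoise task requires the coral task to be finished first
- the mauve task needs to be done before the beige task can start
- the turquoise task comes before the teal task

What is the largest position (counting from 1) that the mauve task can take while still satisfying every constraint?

Following the constraints forward from the mauve task, its only required successor is the beige task.
With 1 mandatory successor out of 9 tasks total, the latest slot for the mauve task is 9−1 = 8, and it's reachable by doing all non-successors before the mauve task.

8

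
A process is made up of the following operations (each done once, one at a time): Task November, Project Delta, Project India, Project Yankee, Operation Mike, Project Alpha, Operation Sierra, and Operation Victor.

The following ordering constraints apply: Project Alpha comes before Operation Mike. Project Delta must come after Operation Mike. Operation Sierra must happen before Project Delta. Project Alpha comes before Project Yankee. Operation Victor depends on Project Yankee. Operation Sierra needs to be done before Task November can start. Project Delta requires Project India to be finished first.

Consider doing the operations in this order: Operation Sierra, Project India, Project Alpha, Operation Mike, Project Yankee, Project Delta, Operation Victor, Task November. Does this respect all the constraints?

Checking each listed constraint against this order: for instance, Operation Sierra is in position 1 and Task November in position 8, so that constraint holds — and the remaining constraints check out the same way.

Yes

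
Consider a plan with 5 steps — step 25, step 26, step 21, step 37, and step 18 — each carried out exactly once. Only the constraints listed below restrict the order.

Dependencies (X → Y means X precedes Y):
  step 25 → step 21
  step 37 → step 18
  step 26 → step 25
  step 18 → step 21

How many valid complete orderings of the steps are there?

6

2 steps have no prerequisites (step 26, step 37), so any of them could come first.
Enumerating by repeatedly choosing an available step (one whose prerequisites are all placed) gives 6 distinct complete orderings.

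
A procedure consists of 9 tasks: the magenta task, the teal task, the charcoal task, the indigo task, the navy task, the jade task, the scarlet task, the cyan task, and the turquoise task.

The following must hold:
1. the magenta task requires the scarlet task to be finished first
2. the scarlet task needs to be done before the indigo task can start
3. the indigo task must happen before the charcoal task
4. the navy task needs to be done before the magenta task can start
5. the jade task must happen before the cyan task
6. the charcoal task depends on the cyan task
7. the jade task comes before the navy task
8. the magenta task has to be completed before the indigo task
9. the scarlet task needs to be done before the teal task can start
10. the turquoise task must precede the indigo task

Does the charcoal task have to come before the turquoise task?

There is a chain the turquoise task → the indigo task → the charcoal task, which puts the turquoise task before the charcoal task.
So the charcoal task does not have to come before the turquoise task — it cannot.

No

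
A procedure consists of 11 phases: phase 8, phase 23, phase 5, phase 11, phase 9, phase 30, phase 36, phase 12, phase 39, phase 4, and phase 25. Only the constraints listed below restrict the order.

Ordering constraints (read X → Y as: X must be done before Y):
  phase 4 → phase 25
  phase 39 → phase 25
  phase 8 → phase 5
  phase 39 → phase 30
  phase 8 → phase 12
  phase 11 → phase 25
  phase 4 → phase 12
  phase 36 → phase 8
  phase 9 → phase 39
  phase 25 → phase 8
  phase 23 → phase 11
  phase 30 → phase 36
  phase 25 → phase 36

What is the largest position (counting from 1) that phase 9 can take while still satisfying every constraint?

The phases that are forced after phase 9, directly or by a chain of constraints, are phase 8, phase 5, phase 30, phase 36, phase 12, phase 39, phase 25. That's 7 phases.
So at least 7 phases follow phase 9, putting phase 9 no later than position 4. That position is achievable by scheduling everything else first.

4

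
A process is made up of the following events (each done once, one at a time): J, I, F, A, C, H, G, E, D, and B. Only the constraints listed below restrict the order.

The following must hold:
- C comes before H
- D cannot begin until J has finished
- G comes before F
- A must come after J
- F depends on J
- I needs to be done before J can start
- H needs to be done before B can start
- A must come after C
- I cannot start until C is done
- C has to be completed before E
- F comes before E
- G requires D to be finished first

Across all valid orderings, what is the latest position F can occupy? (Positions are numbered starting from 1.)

Following the constraints forward from F, its only required successor is E.
So at least 1 event follows F, putting F no later than position 9. That position is achievable by scheduling everything else first.

9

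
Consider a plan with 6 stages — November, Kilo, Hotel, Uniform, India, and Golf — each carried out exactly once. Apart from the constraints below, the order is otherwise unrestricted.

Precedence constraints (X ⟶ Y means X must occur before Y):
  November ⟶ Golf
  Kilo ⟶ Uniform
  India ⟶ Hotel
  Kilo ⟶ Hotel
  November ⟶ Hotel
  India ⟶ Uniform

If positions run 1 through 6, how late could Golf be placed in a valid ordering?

Nothing depends on Golf, so it can be the final stage, position 6.

6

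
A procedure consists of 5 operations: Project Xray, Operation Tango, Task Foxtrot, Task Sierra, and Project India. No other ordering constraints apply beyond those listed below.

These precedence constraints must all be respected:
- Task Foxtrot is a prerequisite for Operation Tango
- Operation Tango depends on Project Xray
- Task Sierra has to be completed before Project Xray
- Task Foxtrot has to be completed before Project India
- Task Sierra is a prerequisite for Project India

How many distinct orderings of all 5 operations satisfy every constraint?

8

The operations with no prerequisites are Task Foxtrot, Task Sierra; any of them can be placed first.
Systematically extending each partial ordering one operation at a time and counting, there are 8 complete orderings.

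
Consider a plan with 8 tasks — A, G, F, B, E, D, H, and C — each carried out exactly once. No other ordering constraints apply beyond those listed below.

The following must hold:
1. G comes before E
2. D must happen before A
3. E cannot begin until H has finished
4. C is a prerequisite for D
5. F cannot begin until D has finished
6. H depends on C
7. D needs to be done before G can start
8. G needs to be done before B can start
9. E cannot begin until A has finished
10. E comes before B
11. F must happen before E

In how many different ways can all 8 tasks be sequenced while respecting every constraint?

C is the only task with nothing required before it, so every ordering starts there.
Systematically extending each partial ordering one task at a time and counting, there are 30 complete orderings.

30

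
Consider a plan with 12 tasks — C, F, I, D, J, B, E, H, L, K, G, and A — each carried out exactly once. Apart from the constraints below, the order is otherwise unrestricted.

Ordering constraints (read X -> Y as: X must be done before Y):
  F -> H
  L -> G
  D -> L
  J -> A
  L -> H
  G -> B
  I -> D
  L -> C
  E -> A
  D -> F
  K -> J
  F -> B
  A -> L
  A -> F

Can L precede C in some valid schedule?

The constraints force L before C, so yes — every valid ordering has L earlier.

Yes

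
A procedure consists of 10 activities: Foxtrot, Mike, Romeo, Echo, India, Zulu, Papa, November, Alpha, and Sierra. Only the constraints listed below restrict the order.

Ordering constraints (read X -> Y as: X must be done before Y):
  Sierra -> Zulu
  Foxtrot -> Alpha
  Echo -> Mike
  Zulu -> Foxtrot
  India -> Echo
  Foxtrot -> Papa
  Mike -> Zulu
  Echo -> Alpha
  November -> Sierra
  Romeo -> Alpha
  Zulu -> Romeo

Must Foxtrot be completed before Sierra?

No

The constraints actually force Sierra before Foxtrot (via Sierra → Zulu → Foxtrot), not the other way around.
So Foxtrot does not have to come before Sierra — it cannot.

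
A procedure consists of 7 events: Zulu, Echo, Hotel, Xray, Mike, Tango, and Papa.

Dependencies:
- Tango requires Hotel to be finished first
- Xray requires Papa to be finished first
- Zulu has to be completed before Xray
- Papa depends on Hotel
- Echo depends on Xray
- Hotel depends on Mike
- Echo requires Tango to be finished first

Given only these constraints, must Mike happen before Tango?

There is a constraint chain Mike → Hotel → Tango.
That forces Mike before Tango in every valid schedule.

Yes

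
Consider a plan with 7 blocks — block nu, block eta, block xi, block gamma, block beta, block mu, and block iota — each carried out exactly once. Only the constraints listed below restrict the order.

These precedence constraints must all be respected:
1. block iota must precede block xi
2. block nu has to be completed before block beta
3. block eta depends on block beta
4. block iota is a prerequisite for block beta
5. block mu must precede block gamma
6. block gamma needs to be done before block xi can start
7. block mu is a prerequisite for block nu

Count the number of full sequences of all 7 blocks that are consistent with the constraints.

36

The blocks with no prerequisites are block mu, block iota; any of them can be placed first.
Counting all ways to extend the partial order to a total order gives 36.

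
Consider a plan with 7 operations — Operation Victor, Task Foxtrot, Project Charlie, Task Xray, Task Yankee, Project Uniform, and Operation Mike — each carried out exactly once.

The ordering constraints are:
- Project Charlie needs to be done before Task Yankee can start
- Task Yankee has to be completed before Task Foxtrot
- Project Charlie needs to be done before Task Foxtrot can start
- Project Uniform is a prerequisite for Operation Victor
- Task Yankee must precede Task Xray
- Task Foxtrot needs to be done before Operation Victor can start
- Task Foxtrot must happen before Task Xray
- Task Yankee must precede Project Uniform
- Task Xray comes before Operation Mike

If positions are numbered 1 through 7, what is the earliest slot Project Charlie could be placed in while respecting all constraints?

1

No constraint forces any other operation before Project Charlie, so it can be placed first.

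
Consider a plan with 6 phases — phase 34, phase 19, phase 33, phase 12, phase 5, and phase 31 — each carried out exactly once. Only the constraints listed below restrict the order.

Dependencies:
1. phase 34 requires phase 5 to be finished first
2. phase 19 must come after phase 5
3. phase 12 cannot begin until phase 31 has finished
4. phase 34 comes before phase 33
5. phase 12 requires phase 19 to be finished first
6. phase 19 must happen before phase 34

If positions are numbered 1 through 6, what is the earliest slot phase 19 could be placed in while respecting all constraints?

The only phase forced before phase 19 (directly or transitively) is phase 5.
With 1 mandatory predecessor, the earliest phase 19 can sit is position 1+1 = 2, and placing just that one first achieves it.

2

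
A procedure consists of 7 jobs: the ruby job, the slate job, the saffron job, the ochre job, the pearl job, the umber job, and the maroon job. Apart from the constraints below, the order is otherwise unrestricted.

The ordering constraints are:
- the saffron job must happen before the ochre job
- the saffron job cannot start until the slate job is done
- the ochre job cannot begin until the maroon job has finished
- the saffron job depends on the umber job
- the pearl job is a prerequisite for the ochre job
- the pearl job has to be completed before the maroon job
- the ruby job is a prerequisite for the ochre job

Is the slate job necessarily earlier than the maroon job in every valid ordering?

No

The slate job and the maroon job are not related by any chain of constraints.
There exist valid orderings with the maroon job before the slate job, so the slate job is not required to come first.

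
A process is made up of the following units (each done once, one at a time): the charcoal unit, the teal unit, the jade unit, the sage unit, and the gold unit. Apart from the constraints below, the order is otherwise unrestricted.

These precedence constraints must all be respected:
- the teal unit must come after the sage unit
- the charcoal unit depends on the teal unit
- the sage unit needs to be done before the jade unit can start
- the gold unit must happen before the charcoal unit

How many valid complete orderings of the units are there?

11

The units with no prerequisites are the sage unit, the gold unit; any of them can be placed first.
Systematically extending each partial ordering one unit at a time and counting, there are 11 complete orderings.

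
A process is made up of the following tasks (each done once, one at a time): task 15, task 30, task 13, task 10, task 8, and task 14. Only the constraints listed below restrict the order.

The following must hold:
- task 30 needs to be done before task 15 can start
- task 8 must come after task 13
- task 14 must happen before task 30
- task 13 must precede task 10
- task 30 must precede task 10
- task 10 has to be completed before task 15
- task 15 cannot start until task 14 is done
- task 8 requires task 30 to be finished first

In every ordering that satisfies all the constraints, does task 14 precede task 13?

No

Task 14 and task 13 are not related by any chain of constraints.
There exist valid orderings with task 13 before task 14, so task 14 is not required to come first.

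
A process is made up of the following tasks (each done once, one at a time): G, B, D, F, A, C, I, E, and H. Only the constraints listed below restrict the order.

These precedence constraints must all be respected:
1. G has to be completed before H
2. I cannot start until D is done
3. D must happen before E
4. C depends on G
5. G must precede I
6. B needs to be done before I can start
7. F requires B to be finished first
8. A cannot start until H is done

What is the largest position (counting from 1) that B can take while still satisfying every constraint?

Every task that must follow B has to come after it. Tracing all chains starting from B, those tasks are: F, I — 2 in total.
With 2 mandatory successors out of 9 tasks total, the latest slot for B is 9−2 = 7, and it's reachable by doing all non-successors before B.

7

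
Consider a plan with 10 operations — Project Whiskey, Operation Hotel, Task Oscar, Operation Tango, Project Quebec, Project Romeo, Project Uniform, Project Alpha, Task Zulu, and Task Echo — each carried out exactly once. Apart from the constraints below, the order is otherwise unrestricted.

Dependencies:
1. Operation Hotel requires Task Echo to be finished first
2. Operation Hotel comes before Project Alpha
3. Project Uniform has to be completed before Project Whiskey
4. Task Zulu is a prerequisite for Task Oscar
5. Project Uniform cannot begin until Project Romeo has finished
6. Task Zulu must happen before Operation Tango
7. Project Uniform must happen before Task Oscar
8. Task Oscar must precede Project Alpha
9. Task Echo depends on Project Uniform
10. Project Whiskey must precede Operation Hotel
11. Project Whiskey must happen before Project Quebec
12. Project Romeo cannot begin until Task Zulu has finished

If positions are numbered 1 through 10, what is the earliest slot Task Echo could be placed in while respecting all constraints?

4

Working backwards through the constraints from Task Echo, its full set of required predecessors is Project Romeo, Project Uniform, Task Zulu — 3 of them.
So at minimum 3 operations come before Task Echo, putting Task Echo no earlier than position 4. That position is achievable by scheduling exactly those predecessors first.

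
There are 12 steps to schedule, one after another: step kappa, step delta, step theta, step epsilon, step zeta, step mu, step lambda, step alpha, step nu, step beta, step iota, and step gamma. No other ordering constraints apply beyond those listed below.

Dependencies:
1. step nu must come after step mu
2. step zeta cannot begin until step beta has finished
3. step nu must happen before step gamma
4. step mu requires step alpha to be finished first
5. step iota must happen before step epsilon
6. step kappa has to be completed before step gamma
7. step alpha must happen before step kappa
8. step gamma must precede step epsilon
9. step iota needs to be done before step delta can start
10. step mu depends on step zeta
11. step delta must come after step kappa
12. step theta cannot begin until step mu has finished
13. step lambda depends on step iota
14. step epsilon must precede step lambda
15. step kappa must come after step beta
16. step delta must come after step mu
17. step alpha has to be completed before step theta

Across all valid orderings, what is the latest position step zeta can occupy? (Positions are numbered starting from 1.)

5

The steps that are forced after step zeta, directly or by a chain of constraints, are step delta, step theta, step epsilon, step mu, step lambda, step nu, step gamma. That's 7 steps.
With 7 mandatory successors out of 12 steps total, the latest slot for step zeta is 12−7 = 5, and it's reachable by doing all non-successors before step zeta.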